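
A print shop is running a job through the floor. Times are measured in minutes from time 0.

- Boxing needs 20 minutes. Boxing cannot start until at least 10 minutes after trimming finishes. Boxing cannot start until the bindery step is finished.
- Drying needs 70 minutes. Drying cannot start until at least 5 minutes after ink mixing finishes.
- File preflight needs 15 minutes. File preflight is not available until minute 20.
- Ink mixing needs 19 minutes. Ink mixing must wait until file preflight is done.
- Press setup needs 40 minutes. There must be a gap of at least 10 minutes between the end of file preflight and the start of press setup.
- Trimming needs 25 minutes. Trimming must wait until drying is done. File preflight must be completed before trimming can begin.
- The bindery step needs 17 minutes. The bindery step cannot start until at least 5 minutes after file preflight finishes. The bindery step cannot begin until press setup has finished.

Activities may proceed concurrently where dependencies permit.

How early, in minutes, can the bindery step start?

File preflight waits on its own release at minute 20, so it starts at minute 20 and finishes at 20 + 15 = minute 35.
After file preflight (finishes minute 35, plus 10-minute gap → minute 45), press setup can start at minute 45 and finishes at minute 85.
The bindery step waits on file preflight (finishes minute 35, plus 5-minute gap → minute 40); press setup (finishes minute 85). The latest of these is minute 85, which is the earliest the bindery step can start.

85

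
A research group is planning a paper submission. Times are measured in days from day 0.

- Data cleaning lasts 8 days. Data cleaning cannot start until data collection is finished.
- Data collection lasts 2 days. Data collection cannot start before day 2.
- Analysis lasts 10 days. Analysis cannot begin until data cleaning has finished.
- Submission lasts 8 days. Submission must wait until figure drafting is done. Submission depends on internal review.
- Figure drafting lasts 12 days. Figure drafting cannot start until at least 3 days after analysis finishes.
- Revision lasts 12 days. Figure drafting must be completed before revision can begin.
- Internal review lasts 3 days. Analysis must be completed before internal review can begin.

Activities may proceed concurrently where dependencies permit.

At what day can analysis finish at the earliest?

Data collection waits on its own release at day 2, so it starts at day 2 and finishes at 2 + 2 = day 4.
Data cleaning waits on data collection (finishes day 4), so it starts at day 4 and finishes at 4 + 8 = day 12.
Analysis cannot begin until data cleaning (finishes day 12). It runs from day 12 to 12 + 10 = day 22.

22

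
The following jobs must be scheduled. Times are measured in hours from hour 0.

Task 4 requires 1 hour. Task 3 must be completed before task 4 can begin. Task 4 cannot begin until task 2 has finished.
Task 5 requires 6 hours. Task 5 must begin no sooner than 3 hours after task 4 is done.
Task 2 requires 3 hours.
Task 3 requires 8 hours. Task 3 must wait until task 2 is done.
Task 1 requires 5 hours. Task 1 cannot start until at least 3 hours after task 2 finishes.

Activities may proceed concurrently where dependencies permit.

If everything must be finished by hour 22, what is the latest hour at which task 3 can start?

Task 5 must finish by hour 22; it takes 6 hours, so it must start by 22 − 6 = hour 16.
Task 4 must finish before task 5 (must start by hour 16, minus 3-hour gap → hour 13). With a 1-hour duration, task 4 must start by 13 − 1 = hour 12.
Since task 4 (must start by hour 12) depends on it, task 3 must finish by hour 12. Backing off its 8-hour duration gives a latest start of hour 4.

4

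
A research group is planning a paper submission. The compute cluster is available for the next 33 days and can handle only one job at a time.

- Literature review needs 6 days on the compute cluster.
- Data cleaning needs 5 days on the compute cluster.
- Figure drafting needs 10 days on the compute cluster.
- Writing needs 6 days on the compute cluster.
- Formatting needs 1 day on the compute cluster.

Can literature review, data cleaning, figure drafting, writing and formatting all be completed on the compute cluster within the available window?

Yes

Running back to back, the jobs need 6 + 5 + 10 + 6 + 1 = 28 days on the compute cluster.
Since 28 ≤ 33, they fit within the window.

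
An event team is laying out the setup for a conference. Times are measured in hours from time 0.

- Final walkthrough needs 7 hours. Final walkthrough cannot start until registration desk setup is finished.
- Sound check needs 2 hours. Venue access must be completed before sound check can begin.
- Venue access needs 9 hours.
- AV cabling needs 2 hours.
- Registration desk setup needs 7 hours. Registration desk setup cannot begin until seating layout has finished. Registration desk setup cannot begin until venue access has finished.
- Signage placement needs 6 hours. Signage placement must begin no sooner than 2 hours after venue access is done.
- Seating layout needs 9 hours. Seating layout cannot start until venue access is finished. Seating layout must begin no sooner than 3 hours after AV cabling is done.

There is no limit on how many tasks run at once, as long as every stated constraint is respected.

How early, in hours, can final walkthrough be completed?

32

AV cabling has no prerequisites, so it starts at hour 0 and finishes at hour 2.
Venue access has no prerequisites, so it starts at hour 0 and finishes at hour 9.
For seating layout: venue access (finishes hour 9); AV cabling (finishes hour 2, plus 3-hour gap → hour 5). Taking the maximum gives a start of hour 9, and it finishes at 9 + 9 = hour 18.
For registration desk setup: seating layout (finishes hour 18); venue access (finishes hour 9). Taking the maximum gives a start of hour 18, and it finishes at 18 + 7 = hour 25.
Final walkthrough waits on registration desk setup (finishes hour 25), so it starts at hour 25 and finishes at 25 + 7 = hour 32.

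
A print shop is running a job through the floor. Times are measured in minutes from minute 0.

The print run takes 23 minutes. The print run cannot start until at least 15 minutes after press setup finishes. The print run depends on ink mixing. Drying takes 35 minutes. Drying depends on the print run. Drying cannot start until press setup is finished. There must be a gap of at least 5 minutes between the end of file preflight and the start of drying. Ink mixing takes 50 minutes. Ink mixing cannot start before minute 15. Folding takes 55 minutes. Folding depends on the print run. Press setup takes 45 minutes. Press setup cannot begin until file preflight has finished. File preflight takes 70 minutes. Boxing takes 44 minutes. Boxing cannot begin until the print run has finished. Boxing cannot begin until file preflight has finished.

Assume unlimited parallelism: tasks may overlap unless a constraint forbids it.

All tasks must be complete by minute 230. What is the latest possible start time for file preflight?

22

Drying has no dependents, so it just needs to finish by minute 230. Starting by 230 − 35 = minute 195 achieves that.
Nothing follows folding; the deadline of minute 230 is its only limit. It must start by 230 − 55 = minute 175.
Boxing must finish by minute 230; it takes 44 minutes, so it must start by 230 − 44 = minute 186.
The print run has several dependents: drying (must start by minute 195); folding (must start by minute 175); boxing (must start by minute 186). The earliest of those limits is minute 175, so the print run must start by 175 − 23 = minute 152.
For press setup: the print run (must start by minute 152, minus 15-minute gap → minute 137); drying (must start by minute 195). The most restrictive is minute 137; with a 45-minute duration, press setup must start by minute 92.
File preflight must finish in time for press setup (must start by minute 92); drying (must start by minute 195, minus 5-minute gap → minute 190); boxing (must start by minute 186). The tightest is minute 92, so file preflight must start by 92 − 70 = minute 22.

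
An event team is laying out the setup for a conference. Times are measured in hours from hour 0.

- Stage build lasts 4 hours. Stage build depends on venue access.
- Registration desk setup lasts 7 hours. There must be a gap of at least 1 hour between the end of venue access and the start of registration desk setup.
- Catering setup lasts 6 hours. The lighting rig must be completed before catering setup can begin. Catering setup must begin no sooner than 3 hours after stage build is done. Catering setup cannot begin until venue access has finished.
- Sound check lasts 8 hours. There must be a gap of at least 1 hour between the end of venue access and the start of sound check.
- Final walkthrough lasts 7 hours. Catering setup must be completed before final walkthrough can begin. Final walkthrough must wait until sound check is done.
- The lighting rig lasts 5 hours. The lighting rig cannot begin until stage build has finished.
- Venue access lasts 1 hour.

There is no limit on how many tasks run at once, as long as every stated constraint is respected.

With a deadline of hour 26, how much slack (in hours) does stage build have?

Venue access has no prerequisites, so it starts at hour 0 and finishes at hour 1.
After venue access (finishes hour 1), stage build can start at hour 1 and finishes at hour 5.

Working backward from the deadline:
Final walkthrough must finish by hour 26; it takes 7 hours, so it must start by 26 − 7 = hour 19.
Catering setup feeds into final walkthrough (must start by hour 19); so catering setup must finish by hour 19 and therefore start by hour 13.
Since catering setup (must start by hour 13) depends on it, the lighting rig must finish by hour 13. Backing off its 5-hour duration gives a latest start of hour 8.
Stage build must finish in time for the lighting rig (must start by hour 8); catering setup (must start by hour 13, minus 3-hour gap → hour 10). The tightest is hour 8, so stage build must start by 8 − 4 = hour 4.
So stage build can start as early as hour 1 and as late as hour 4, giving 4 − 1 = 3 hours of slack.

3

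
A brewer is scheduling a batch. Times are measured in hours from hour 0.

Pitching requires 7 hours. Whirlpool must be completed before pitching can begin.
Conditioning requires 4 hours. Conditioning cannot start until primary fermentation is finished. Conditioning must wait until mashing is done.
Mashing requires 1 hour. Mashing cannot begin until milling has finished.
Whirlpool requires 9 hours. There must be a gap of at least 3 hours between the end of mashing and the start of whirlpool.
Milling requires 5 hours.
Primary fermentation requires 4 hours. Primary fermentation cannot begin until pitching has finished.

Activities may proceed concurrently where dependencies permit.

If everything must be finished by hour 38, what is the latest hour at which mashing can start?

10

Conditioning has no dependents, so it just needs to finish by hour 38. Starting by 38 − 4 = hour 34 achieves that.
Primary fermentation must finish before conditioning (must start by hour 34). With a 4-hour duration, primary fermentation must start by 34 − 4 = hour 30.
Pitching has to be done before primary fermentation (must start by hour 30). That means finishing by hour 30, i.e. starting by 30 − 7 = hour 23.
Whirlpool feeds into pitching (must start by hour 23); so whirlpool must finish by hour 23 and therefore start by hour 14.
Mashing has several dependents: whirlpool (must start by hour 14, minus 3-hour gap → hour 11); conditioning (must start by hour 34). The earliest of those limits is hour 11, so mashing must start by 11 − 1 = hour 10.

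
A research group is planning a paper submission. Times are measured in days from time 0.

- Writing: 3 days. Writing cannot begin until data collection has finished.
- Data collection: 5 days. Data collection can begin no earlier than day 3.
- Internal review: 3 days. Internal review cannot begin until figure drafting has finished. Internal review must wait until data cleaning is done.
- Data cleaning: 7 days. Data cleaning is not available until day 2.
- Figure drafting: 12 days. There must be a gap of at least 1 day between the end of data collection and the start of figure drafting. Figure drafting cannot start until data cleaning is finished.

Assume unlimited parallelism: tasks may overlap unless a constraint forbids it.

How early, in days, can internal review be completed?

After its own release at day 2, data cleaning can start at day 2 and finishes at day 9.
After its own release at day 3, data collection can start at day 3 and finishes at day 8.
Figure drafting cannot start until data collection (finishes day 8, plus 1-day gap → day 9); data cleaning (finishes day 9). The controlling bound is day 9, so figure drafting finishes at 9 + 12 = day 21.
Internal review needs all of figure drafting (finishes day 21); data cleaning (finishes day 9). That puts its earliest start at day 21; it finishes at 21 + 3 = day 24.

24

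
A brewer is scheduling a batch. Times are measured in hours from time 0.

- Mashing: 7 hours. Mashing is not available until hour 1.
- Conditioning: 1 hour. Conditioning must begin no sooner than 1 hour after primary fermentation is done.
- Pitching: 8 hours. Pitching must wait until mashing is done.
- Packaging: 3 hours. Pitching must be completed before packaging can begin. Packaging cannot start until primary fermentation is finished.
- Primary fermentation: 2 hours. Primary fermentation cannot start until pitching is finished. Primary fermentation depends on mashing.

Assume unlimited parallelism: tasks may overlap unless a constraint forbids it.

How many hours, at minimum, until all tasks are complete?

21

After its own release at hour 1, mashing can start at hour 1 and finishes at hour 8.
Pitching cannot begin until mashing (finishes hour 8). It runs from hour 8 to 8 + 8 = hour 16.
Primary fermentation has to wait for pitching (finishes hour 16); mashing (finishes hour 8). The latest of these is hour 16, so primary fermentation runs hour 16 to 16 + 2 = hour 18.
For packaging: pitching (finishes hour 16); primary fermentation (finishes hour 18). Taking the maximum gives a start of hour 18, and it finishes at 18 + 3 = hour 21.
Conditioning cannot begin until primary fermentation (finishes hour 18, plus 1-hour gap → hour 19). It runs from hour 19 to 19 + 1 = hour 20.
All tasks are finished once the last one completes. Finish times: Mashing at 8, Pitching at 16, Primary fermentation at 18, Conditioning at 20, Packaging at 21. The latest is hour 21.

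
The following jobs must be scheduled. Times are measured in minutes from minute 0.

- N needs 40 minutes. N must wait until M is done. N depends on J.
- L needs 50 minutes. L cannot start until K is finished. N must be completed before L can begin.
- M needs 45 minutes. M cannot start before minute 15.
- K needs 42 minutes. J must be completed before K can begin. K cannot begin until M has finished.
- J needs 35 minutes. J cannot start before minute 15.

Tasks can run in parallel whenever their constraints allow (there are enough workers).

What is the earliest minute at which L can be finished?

152

After its own release at minute 15, M can start at minute 15 and finishes at minute 60.
J waits on its own release at minute 15, so it starts at minute 15 and finishes at 15 + 35 = minute 50.
N cannot start until M (finishes minute 60); J (finishes minute 50). The controlling bound is minute 60, so N finishes at 60 + 40 = minute 100.
K cannot start until J (finishes minute 50); M (finishes minute 60). The controlling bound is minute 60, so K finishes at 60 + 42 = minute 102.
L has to wait for K (finishes minute 102); N (finishes minute 100). The latest of these is minute 102, so L runs minute 102 to 102 + 50 = minute 152.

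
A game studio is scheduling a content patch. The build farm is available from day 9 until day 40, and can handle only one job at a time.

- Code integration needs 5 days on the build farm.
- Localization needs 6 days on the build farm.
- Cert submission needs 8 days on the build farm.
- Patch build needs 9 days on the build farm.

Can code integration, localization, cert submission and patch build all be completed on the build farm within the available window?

Yes

The build farm window is 40 − 9 = 31 days.
Running back to back, the jobs need 5 + 6 + 8 + 9 = 28 days on the build farm.
Since 28 ≤ 31, they fit within the window.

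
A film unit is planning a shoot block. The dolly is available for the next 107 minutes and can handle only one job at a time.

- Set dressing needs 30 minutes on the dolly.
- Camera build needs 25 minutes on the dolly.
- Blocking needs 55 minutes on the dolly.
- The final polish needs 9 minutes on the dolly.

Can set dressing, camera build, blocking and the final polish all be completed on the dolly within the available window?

No

Running back to back, the jobs need 30 + 25 + 55 + 9 = 119 minutes on the dolly.
Since 119 > 107, they cannot all fit.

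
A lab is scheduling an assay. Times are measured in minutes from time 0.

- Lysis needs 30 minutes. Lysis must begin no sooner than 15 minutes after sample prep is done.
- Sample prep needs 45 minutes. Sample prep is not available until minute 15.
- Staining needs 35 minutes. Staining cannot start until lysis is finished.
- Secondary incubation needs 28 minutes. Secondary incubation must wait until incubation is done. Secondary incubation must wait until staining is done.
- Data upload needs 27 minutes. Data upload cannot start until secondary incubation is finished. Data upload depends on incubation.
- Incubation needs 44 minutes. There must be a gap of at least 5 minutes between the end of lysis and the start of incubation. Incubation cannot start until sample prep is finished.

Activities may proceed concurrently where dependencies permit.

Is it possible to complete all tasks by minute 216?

Sample prep cannot begin until its own release at minute 15. It runs from minute 15 to 15 + 45 = minute 60.
Lysis cannot begin until sample prep (finishes minute 60, plus 15-minute gap → minute 75). It runs from minute 75 to 75 + 30 = minute 105.
Staining waits on lysis (finishes minute 105), so it starts at minute 105 and finishes at 105 + 35 = minute 140.
Incubation needs all of lysis (finishes minute 105, plus 5-minute gap → minute 110); sample prep (finishes minute 60). That puts its earliest start at minute 110; it finishes at 110 + 44 = minute 154.
Secondary incubation has to wait for incubation (finishes minute 154); staining (finishes minute 140). The latest of these is minute 154, so secondary incubation runs minute 154 to 154 + 28 = minute 182.
For data upload: secondary incubation (finishes minute 182); incubation (finishes minute 154). Taking the maximum gives a start of minute 182, and it finishes at 182 + 27 = minute 209.
Every task is finished by minute 209, which is no later than the deadline of 216, so the schedule is feasible.

Yes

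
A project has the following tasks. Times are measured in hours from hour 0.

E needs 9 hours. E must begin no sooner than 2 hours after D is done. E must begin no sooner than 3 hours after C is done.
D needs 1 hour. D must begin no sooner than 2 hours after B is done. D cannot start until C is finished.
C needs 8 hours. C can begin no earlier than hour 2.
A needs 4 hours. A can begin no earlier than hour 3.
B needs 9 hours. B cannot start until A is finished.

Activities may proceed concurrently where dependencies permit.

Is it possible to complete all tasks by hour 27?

C cannot begin until its own release at hour 2. It runs from hour 2 to 2 + 8 = hour 10.
After its own release at hour 3, A can start at hour 3 and finishes at hour 7.
B cannot begin until A (finishes hour 7). It runs from hour 7 to 7 + 9 = hour 16.
D needs all of B (finishes hour 16, plus 2-hour gap → hour 18); C (finishes hour 10). That puts its earliest start at hour 18; it finishes at 18 + 1 = hour 19.
For E: D (finishes hour 19, plus 2-hour gap → hour 21); C (finishes hour 10, plus 3-hour gap → hour 13). Taking the maximum gives a start of hour 21, and it finishes at 21 + 9 = hour 30.
The earliest everything can be done is hour 30, which is after the deadline of 27, so it is not possible.

No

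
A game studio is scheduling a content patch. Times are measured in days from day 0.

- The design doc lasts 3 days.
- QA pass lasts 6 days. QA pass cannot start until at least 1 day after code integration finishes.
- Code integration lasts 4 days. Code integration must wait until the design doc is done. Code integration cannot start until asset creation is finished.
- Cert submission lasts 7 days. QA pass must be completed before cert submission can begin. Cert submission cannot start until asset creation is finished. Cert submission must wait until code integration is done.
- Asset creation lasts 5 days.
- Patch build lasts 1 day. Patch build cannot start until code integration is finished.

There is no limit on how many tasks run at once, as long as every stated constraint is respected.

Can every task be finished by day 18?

No

Asset creation has no prerequisites, so it starts at day 0 and finishes at day 5.
The design doc has no prerequisites, so it starts at day 0 and finishes at day 3.
Code integration has to wait for the design doc (finishes day 3); asset creation (finishes day 5). The latest of these is day 5, so code integration runs day 5 to 5 + 4 = day 9.
After code integration (finishes day 9), patch build can start at day 9 and finishes at day 10.
QA pass waits on code integration (finishes day 9, plus 1-day gap → day 10), so it starts at day 10 and finishes at 10 + 6 = day 16.
For cert submission: QA pass (finishes day 16); asset creation (finishes day 5); code integration (finishes day 9). Taking the maximum gives a start of day 16, and it finishes at 16 + 7 = day 23.
The earliest everything can be done is day 23, which is after the deadline of 18, so it is not possible.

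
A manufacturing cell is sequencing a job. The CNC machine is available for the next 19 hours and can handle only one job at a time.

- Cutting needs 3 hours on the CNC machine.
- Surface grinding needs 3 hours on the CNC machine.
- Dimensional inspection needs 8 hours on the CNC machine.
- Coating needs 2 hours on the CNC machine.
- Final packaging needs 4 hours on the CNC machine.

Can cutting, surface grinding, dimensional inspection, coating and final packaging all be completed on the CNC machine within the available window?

Running back to back, the jobs need 3 + 3 + 8 + 2 + 4 = 20 hours on the CNC machine.
Since 20 > 19, they cannot all fit.

No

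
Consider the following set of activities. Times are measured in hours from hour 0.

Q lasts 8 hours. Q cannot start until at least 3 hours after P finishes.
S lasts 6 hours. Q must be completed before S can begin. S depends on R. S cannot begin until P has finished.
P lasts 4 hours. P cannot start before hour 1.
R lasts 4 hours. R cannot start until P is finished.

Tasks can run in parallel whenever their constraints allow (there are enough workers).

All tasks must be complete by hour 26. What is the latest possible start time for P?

Nothing follows S; the deadline of hour 26 is its only limit. It must start by 26 − 6 = hour 20.
Q feeds into S (must start by hour 20); so Q must finish by hour 20 and therefore start by hour 12.
Since S (must start by hour 20) depends on it, R must finish by hour 20. Backing off its 4-hour duration gives a latest start of hour 16.
P has several dependents: Q (must start by hour 12, minus 3-hour gap → hour 9); R (must start by hour 16); S (must start by hour 20). The earliest of those limits is hour 9, so P must start by 9 − 4 = hour 5.

5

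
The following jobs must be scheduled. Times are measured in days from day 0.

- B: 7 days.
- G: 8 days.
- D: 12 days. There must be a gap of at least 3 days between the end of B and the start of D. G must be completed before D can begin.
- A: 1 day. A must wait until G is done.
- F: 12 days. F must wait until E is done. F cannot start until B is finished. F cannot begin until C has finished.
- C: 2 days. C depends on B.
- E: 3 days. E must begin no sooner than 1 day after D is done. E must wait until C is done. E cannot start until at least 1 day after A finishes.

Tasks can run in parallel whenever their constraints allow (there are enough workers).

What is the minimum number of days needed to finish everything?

Nothing blocks G, so it runs from day 0 to day 8.
A cannot begin until G (finishes day 8). It runs from day 8 to 8 + 1 = day 9.
Nothing blocks B, so it runs from day 0 to day 7.
For D: B (finishes day 7, plus 3-day gap → day 10); G (finishes day 8). Taking the maximum gives a start of day 10, and it finishes at 10 + 12 = day 22.
After B (finishes day 7), C can start at day 7 and finishes at day 9.
E cannot start until D (finishes day 22, plus 1-day gap → day 23); C (finishes day 9); A (finishes day 9, plus 1-day gap → day 10). The controlling bound is day 23, so E finishes at 23 + 3 = day 26.
F needs all of E (finishes day 26); B (finishes day 7); C (finishes day 9). That puts its earliest start at day 26; it finishes at 26 + 12 = day 38.
All tasks are finished once the last one completes. Finish times: A at 9, B at 7, C at 9, D at 22, E at 26, F at 38, G at 8. The latest is day 38.

38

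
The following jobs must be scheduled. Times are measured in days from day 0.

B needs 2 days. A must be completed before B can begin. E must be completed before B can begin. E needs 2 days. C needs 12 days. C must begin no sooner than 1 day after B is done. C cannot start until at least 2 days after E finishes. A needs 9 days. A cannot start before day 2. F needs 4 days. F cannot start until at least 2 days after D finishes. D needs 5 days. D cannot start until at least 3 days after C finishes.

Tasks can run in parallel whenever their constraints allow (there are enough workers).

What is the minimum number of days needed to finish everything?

40

Nothing blocks E, so it runs from day 0 to day 2.
After its own release at day 2, A can start at day 2 and finishes at day 11.
B cannot start until A (finishes day 11); E (finishes day 2). The controlling bound is day 11, so B finishes at 11 + 2 = day 13.
C cannot start until B (finishes day 13, plus 1-day gap → day 14); E (finishes day 2, plus 2-day gap → day 4). The controlling bound is day 14, so C finishes at 14 + 12 = day 26.
After C (finishes day 26, plus 3-day gap → day 29), D can start at day 29 and finishes at day 34.
F cannot begin until D (finishes day 34, plus 2-day gap → day 36). It runs from day 36 to 36 + 4 = day 40.
All tasks are finished once the last one completes. Finish times: A at 11, B at 13, C at 26, D at 34, E at 2, F at 40. The latest is day 40.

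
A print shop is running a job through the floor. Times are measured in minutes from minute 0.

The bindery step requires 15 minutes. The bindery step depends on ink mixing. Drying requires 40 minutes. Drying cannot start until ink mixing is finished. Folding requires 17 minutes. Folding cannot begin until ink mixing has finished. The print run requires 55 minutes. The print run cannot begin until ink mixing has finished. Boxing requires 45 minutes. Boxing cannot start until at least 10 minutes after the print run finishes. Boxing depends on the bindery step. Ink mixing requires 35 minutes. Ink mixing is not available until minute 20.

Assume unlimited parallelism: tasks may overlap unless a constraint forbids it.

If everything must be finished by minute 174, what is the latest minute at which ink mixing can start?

To finish by minute 174, boxing (duration 45) must start no later than minute 129.
The print run has to be done before boxing (must start by minute 129, minus 10-minute gap → minute 119). That means finishing by minute 119, i.e. starting by 119 − 55 = minute 64.
Drying must finish by minute 174; it takes 40 minutes, so it must start by 174 − 40 = minute 134.
To finish by minute 174, folding (duration 17) must start no later than minute 157.
The bindery step must finish before boxing (must start by minute 129). With a 15-minute duration, the bindery step must start by 129 − 15 = minute 114.
Ink mixing must finish in time for the print run (must start by minute 64); drying (must start by minute 134); folding (must start by minute 157); the bindery step (must start by minute 114). The tightest is minute 64, so ink mixing must start by 64 − 35 = minute 29.

29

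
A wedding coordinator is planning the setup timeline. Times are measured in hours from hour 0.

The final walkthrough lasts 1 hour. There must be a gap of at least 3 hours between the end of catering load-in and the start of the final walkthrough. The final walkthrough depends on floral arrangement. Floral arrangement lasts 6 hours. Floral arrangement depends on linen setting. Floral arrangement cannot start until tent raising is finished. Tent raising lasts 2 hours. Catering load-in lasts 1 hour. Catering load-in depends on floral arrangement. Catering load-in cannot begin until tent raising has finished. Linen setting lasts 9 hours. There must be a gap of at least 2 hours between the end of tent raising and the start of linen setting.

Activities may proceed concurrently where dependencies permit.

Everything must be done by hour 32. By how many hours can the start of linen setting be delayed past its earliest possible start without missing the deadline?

8

Nothing blocks tent raising, so it runs from hour 0 to hour 2.
Linen setting cannot begin until tent raising (finishes hour 2, plus 2-hour gap → hour 4). It runs from hour 4 to 4 + 9 = hour 13.

Working backward from the deadline:
Nothing follows the final walkthrough; the deadline of hour 32 is its only limit. It must start by 32 − 1 = hour 31.
Catering load-in must finish before the final walkthrough (must start by hour 31, minus 3-hour gap → hour 28). With a 1-hour duration, catering load-in must start by 28 − 1 = hour 27.
For floral arrangement: catering load-in (must start by hour 27); the final walkthrough (must start by hour 31). The most restrictive is hour 27; with a 6-hour duration, floral arrangement must start by hour 21.
Linen setting must finish before floral arrangement (must start by hour 21). With a 9-hour duration, linen setting must start by 21 − 9 = hour 12.
So linen setting can start as early as hour 4 and as late as hour 12, giving 12 − 4 = 8 hours of slack.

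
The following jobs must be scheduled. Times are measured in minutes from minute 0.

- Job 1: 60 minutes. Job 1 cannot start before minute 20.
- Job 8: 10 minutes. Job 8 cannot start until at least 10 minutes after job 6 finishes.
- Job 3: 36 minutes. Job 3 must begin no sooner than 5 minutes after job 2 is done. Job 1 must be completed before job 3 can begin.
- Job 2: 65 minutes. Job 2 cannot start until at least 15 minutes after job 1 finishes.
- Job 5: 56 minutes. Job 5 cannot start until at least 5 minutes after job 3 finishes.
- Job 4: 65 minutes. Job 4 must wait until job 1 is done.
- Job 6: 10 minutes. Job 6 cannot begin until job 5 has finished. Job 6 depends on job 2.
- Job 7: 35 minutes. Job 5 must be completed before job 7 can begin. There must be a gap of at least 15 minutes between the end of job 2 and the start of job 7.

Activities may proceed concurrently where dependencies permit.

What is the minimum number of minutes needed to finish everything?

Job 1 waits on its own release at minute 20, so it starts at minute 20 and finishes at 20 + 60 = minute 80.
After job 1 (finishes minute 80), job 4 can start at minute 80 and finishes at minute 145.
Job 2 waits on job 1 (finishes minute 80, plus 15-minute gap → minute 95), so it starts at minute 95 and finishes at 95 + 65 = minute 160.
Job 3 has to wait for job 2 (finishes minute 160, plus 5-minute gap → minute 165); job 1 (finishes minute 80). The latest of these is minute 165, so job 3 runs minute 165 to 165 + 36 = minute 201.
Job 5 cannot begin until job 3 (finishes minute 201, plus 5-minute gap → minute 206). It runs from minute 206 to 206 + 56 = minute 262.
For job 7: job 5 (finishes minute 262); job 2 (finishes minute 160, plus 15-minute gap → minute 175). Taking the maximum gives a start of minute 262, and it finishes at 262 + 35 = minute 297.
For job 6: job 5 (finishes minute 262); job 2 (finishes minute 160). Taking the maximum gives a start of minute 262, and it finishes at 262 + 10 = minute 272.
After job 6 (finishes minute 272, plus 10-minute gap → minute 282), job 8 can start at minute 282 and finishes at minute 292.
All tasks are finished once the last one completes. Finish times: Job 1 at 80, Job 2 at 160, Job 3 at 201, Job 4 at 145, Job 5 at 262, Job 6 at 272, Job 7 at 297, Job 8 at 292. The latest is minute 297.

297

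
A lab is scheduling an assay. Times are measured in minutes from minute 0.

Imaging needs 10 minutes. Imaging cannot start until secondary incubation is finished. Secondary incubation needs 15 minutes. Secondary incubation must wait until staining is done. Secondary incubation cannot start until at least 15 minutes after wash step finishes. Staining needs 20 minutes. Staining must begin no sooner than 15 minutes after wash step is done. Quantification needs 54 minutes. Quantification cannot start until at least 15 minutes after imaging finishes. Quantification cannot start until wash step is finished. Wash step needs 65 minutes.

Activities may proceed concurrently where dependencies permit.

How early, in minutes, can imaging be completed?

Wash step can start immediately at minute 0; it finishes at minute 65.
After wash step (finishes minute 65, plus 15-minute gap → minute 80), staining can start at minute 80 and finishes at minute 100.
Secondary incubation needs all of staining (finishes minute 100); wash step (finishes minute 65, plus 15-minute gap → minute 80). That puts its earliest start at minute 100; it finishes at 100 + 15 = minute 115.
Imaging waits on secondary incubation (finishes minute 115), so it starts at minute 115 and finishes at 115 + 10 = minute 125.

125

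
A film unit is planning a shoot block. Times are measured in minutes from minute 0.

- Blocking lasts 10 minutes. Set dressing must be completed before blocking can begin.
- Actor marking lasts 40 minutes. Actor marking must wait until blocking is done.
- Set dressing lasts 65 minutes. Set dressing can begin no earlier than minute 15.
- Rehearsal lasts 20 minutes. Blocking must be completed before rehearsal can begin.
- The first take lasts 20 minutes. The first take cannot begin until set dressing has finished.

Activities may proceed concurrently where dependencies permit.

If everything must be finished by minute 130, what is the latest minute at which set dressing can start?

Actor marking has no dependents, so it just needs to finish by minute 130. Starting by 130 − 40 = minute 90 achieves that.
Rehearsal must finish by minute 130; it takes 20 minutes, so it must start by 130 − 20 = minute 110.
For blocking: actor marking (must start by minute 90); rehearsal (must start by minute 110). The most restrictive is minute 90; with a 10-minute duration, blocking must start by minute 80.
Nothing follows the first take; the deadline of minute 130 is its only limit. It must start by 130 − 20 = minute 110.
Set dressing has several dependents: blocking (must start by minute 80); the first take (must start by minute 110). The earliest of those limits is minute 80, so set dressing must start by 80 − 65 = minute 15.

15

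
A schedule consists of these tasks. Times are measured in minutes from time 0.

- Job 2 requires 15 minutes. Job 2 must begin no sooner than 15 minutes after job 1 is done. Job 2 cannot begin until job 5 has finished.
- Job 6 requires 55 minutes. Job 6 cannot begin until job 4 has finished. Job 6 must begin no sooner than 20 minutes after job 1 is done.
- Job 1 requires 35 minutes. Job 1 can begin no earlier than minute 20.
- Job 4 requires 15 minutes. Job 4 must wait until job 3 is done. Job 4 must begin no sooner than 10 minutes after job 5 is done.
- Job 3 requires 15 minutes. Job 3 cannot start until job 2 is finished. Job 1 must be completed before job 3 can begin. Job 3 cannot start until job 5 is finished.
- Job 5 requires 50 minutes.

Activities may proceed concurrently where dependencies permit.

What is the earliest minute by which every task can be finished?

Job 5 has no prerequisites, so it starts at minute 0 and finishes at minute 50.
After its own release at minute 20, job 1 can start at minute 20 and finishes at minute 55.
For job 2: job 1 (finishes minute 55, plus 15-minute gap → minute 70); job 5 (finishes minute 50). Taking the maximum gives a start of minute 70, and it finishes at 70 + 15 = minute 85.
For job 3: job 2 (finishes minute 85); job 1 (finishes minute 55); job 5 (finishes minute 50). Taking the maximum gives a start of minute 85, and it finishes at 85 + 15 = minute 100.
Job 4 needs all of job 3 (finishes minute 100); job 5 (finishes minute 50, plus 10-minute gap → minute 60). That puts its earliest start at minute 100; it finishes at 100 + 15 = minute 115.
For job 6: job 4 (finishes minute 115); job 1 (finishes minute 55, plus 20-minute gap → minute 75). Taking the maximum gives a start of minute 115, and it finishes at 115 + 55 = minute 170.
All tasks are finished once the last one completes. Finish times: Job 1 at 55, Job 2 at 85, Job 3 at 100, Job 4 at 115, Job 5 at 50, Job 6 at 170. The latest is minute 170.

170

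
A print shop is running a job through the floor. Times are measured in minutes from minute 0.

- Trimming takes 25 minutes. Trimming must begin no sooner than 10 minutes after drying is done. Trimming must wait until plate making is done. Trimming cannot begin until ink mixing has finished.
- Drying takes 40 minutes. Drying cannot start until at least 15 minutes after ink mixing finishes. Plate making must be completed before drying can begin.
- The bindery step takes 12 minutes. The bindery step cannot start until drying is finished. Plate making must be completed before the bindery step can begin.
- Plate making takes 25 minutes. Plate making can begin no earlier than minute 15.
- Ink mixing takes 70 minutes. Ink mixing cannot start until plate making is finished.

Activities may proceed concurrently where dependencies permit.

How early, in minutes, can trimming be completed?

200

Plate making waits on its own release at minute 15, so it starts at minute 15 and finishes at 15 + 25 = minute 40.
After plate making (finishes minute 40), ink mixing can start at minute 40 and finishes at minute 110.
Drying cannot start until ink mixing (finishes minute 110, plus 15-minute gap → minute 125); plate making (finishes minute 40). The controlling bound is minute 125, so drying finishes at 125 + 40 = minute 165.
For trimming: drying (finishes minute 165, plus 10-minute gap → minute 175); plate making (finishes minute 40); ink mixing (finishes minute 110). Taking the maximum gives a start of minute 175, and it finishes at 175 + 25 = minute 200.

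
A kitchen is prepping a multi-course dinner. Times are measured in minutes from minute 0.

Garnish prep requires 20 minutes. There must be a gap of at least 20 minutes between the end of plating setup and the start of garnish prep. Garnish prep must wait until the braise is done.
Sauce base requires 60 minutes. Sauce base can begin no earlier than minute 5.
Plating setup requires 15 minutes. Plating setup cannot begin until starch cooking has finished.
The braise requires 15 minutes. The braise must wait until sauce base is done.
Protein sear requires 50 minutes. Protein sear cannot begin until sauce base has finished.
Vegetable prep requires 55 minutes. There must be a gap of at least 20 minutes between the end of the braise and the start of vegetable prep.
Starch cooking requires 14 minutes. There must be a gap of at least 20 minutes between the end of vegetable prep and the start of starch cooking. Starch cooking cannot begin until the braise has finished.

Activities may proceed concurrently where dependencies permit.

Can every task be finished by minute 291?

After its own release at minute 5, sauce base can start at minute 5 and finishes at minute 65.
After sauce base (finishes minute 65), protein sear can start at minute 65 and finishes at minute 115.
The braise cannot begin until sauce base (finishes minute 65). It runs from minute 65 to 65 + 15 = minute 80.
After the braise (finishes minute 80, plus 20-minute gap → minute 100), vegetable prep can start at minute 100 and finishes at minute 155.
Starch cooking cannot start until vegetable prep (finishes minute 155, plus 20-minute gap → minute 175); the braise (finishes minute 80). The controlling bound is minute 175, so starch cooking finishes at 175 + 14 = minute 189.
Plating setup waits on starch cooking (finishes minute 189), so it starts at minute 189 and finishes at 189 + 15 = minute 204.
For garnish prep: plating setup (finishes minute 204, plus 20-minute gap → minute 224); the braise (finishes minute 80). Taking the maximum gives a start of minute 224, and it finishes at 224 + 20 = minute 244.
Every task is finished by minute 244, which is no later than the deadline of 291, so the schedule is feasible.

Yes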